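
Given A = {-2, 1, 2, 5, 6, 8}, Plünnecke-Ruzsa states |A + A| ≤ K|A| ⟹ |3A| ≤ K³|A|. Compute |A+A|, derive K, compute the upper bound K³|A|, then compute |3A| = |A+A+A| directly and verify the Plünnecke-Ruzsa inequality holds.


|A| = 6.
Step 1: Compute A + A by enumerating all 36 pairs.
A + A = {-4, -1, 0, 2, 3, 4, 6, 7, 8, 9, 10, 11, 12, 13, 14, 16}, so |A + A| = 16.
Step 2: Doubling constant K = |A + A|/|A| = 16/6 = 16/6 ≈ 2.6667.
Step 3: Plünnecke-Ruzsa gives |3A| ≤ K³·|A| = (2.6667)³ · 6 ≈ 113.7778.
Step 4: Compute 3A = A + A + A directly by enumerating all triples (a,b,c) ∈ A³; |3A| = 27.
Step 5: Check 27 ≤ 113.7778? Yes ✓.

K = 16/6, Plünnecke-Ruzsa bound K³|A| ≈ 113.7778, |3A| = 27, inequality holds.


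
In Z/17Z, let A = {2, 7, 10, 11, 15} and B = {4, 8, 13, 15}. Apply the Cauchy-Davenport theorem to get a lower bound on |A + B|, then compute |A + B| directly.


Cauchy-Davenport: |A + B| ≥ min(p, |A| + |B| - 1) for A, B nonempty in Z/pZ.
|A| = 5, |B| = 4, p = 17.
CD lower bound = min(17, 5 + 4 - 1) = min(17, 8) = 8.
Compute A + B mod 17 directly:
a = 2: 2+4=6, 2+8=10, 2+13=15, 2+15=0
a = 7: 7+4=11, 7+8=15, 7+13=3, 7+15=5
a = 10: 10+4=14, 10+8=1, 10+13=6, 10+15=8
a = 11: 11+4=15, 11+8=2, 11+13=7, 11+15=9
a = 15: 15+4=2, 15+8=6, 15+13=11, 15+15=13
A + B = {0, 1, 2, 3, 5, 6, 7, 8, 9, 10, 11, 13, 14, 15}, so |A + B| = 14.
Verify: 14 ≥ 8? Yes ✓.

CD lower bound = 8, actual |A + B| = 14.


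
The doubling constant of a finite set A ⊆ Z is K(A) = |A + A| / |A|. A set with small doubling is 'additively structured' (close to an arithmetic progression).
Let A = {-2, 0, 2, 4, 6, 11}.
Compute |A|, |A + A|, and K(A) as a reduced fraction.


|A| = 6.
Compute A + A by enumerating all 36 pairs.
A + A = {-4, -2, 0, 2, 4, 6, 8, 9, 10, 11, 12, 13, 15, 17, 22}, so |A + A| = 15.
K = |A + A| / |A| = 15/6 = 5/2 ≈ 2.5000.
Reference: AP of size 6 gives K = 11/6 ≈ 1.8333; a fully generic set of size 6 gives K ≈ 3.5000.

|A| = 6, |A + A| = 15, K = 15/6 = 5/2.


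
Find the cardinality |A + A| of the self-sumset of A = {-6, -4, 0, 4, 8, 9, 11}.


A + A = {a + a' : a, a' ∈ A}; |A| = 7.
General bounds: 2|A| - 1 ≤ |A + A| ≤ |A|(|A|+1)/2, i.e. 13 ≤ |A + A| ≤ 28.
Lower bound 2|A|-1 is attained iff A is an arithmetic progression.
Enumerate sums a + a' for a ≤ a' (symmetric, so this suffices):
a = -6: -6+-6=-12, -6+-4=-10, -6+0=-6, -6+4=-2, -6+8=2, -6+9=3, -6+11=5
a = -4: -4+-4=-8, -4+0=-4, -4+4=0, -4+8=4, -4+9=5, -4+11=7
a = 0: 0+0=0, 0+4=4, 0+8=8, 0+9=9, 0+11=11
a = 4: 4+4=8, 4+8=12, 4+9=13, 4+11=15
a = 8: 8+8=16, 8+9=17, 8+11=19
a = 9: 9+9=18, 9+11=20
a = 11: 11+11=22
Distinct sums: {-12, -10, -8, -6, -4, -2, 0, 2, 3, 4, 5, 7, 8, 9, 11, 12, 13, 15, 16, 17, 18, 19, 20, 22}
|A + A| = 24

|A + A| = 24


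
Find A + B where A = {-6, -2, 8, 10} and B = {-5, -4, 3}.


A + B = {a + b : a ∈ A, b ∈ B}.
Enumerate all |A|·|B| = 4·3 = 12 pairs (a, b) and collect distinct sums.
a = -6: -6+-5=-11, -6+-4=-10, -6+3=-3
a = -2: -2+-5=-7, -2+-4=-6, -2+3=1
a = 8: 8+-5=3, 8+-4=4, 8+3=11
a = 10: 10+-5=5, 10+-4=6, 10+3=13
Collecting distinct sums: A + B = {-11, -10, -7, -6, -3, 1, 3, 4, 5, 6, 11, 13}
|A + B| = 12

A + B = {-11, -10, -7, -6, -3, 1, 3, 4, 5, 6, 11, 13}


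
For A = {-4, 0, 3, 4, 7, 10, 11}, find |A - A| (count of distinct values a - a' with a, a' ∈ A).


A - A = {a - a' : a, a' ∈ A}; |A| = 7.
Bounds: 2|A|-1 ≤ |A - A| ≤ |A|² - |A| + 1, i.e. 13 ≤ |A - A| ≤ 43.
Note: 0 ∈ A - A always (from a - a). The set is symmetric: if d ∈ A - A then -d ∈ A - A.
Enumerate nonzero differences d = a - a' with a > a' (then include -d):
Positive differences: {1, 3, 4, 6, 7, 8, 10, 11, 14, 15}
Full difference set: {0} ∪ (positive diffs) ∪ (negative diffs).
|A - A| = 1 + 2·10 = 21 (matches direct enumeration: 21).

|A - A| = 21


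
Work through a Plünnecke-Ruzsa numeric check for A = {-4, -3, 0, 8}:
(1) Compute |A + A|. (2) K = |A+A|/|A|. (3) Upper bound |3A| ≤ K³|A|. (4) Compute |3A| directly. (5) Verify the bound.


|A| = 4.
Step 1: Compute A + A by enumerating all 16 pairs.
A + A = {-8, -7, -6, -4, -3, 0, 4, 5, 8, 16}, so |A + A| = 10.
Step 2: Doubling constant K = |A + A|/|A| = 10/4 = 10/4 ≈ 2.5000.
Step 3: Plünnecke-Ruzsa gives |3A| ≤ K³·|A| = (2.5000)³ · 4 ≈ 62.5000.
Step 4: Compute 3A = A + A + A directly by enumerating all triples (a,b,c) ∈ A³; |3A| = 19.
Step 5: Check 19 ≤ 62.5000? Yes ✓.

K = 10/4, Plünnecke-Ruzsa bound K³|A| ≈ 62.5000, |3A| = 19, inequality holds.


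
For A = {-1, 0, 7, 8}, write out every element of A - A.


A - A = {a - a' : a, a' ∈ A}.
Compute a - a' for each ordered pair (a, a'):
a = -1: -1--1=0, -1-0=-1, -1-7=-8, -1-8=-9
a = 0: 0--1=1, 0-0=0, 0-7=-7, 0-8=-8
a = 7: 7--1=8, 7-0=7, 7-7=0, 7-8=-1
a = 8: 8--1=9, 8-0=8, 8-7=1, 8-8=0
Collecting distinct values (and noting 0 appears from a-a):
A - A = {-9, -8, -7, -1, 0, 1, 7, 8, 9}
|A - A| = 9

A - A = {-9, -8, -7, -1, 0, 1, 7, 8, 9}


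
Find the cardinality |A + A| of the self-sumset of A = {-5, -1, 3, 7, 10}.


A + A = {a + a' : a, a' ∈ A}; |A| = 5.
General bounds: 2|A| - 1 ≤ |A + A| ≤ |A|(|A|+1)/2, i.e. 9 ≤ |A + A| ≤ 15.
Lower bound 2|A|-1 is attained iff A is an arithmetic progression.
Enumerate sums a + a' for a ≤ a' (symmetric, so this suffices):
a = -5: -5+-5=-10, -5+-1=-6, -5+3=-2, -5+7=2, -5+10=5
a = -1: -1+-1=-2, -1+3=2, -1+7=6, -1+10=9
a = 3: 3+3=6, 3+7=10, 3+10=13
a = 7: 7+7=14, 7+10=17
a = 10: 10+10=20
Distinct sums: {-10, -6, -2, 2, 5, 6, 9, 10, 13, 14, 17, 20}
|A + A| = 12

|A + A| = 12


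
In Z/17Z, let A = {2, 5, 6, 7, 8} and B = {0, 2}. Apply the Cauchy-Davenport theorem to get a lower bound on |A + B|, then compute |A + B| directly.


Cauchy-Davenport: |A + B| ≥ min(p, |A| + |B| - 1) for A, B nonempty in Z/pZ.
|A| = 5, |B| = 2, p = 17.
CD lower bound = min(17, 5 + 2 - 1) = min(17, 6) = 6.
Compute A + B mod 17 directly:
a = 2: 2+0=2, 2+2=4
a = 5: 5+0=5, 5+2=7
a = 6: 6+0=6, 6+2=8
a = 7: 7+0=7, 7+2=9
a = 8: 8+0=8, 8+2=10
A + B = {2, 4, 5, 6, 7, 8, 9, 10}, so |A + B| = 8.
Verify: 8 ≥ 6? Yes ✓.

CD lower bound = 6, actual |A + B| = 8.


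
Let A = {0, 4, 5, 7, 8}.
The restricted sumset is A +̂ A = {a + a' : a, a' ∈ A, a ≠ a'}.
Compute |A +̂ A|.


Restricted sumset: A +̂ A = {a + a' : a ∈ A, a' ∈ A, a ≠ a'}.
Equivalently, take A + A and drop any sum 2a that is achievable ONLY as a + a for a ∈ A (i.e. sums representable only with equal summands).
Enumerate pairs (a, a') with a < a' (symmetric, so each unordered pair gives one sum; this covers all a ≠ a'):
  0 + 4 = 4
  0 + 5 = 5
  0 + 7 = 7
  0 + 8 = 8
  4 + 5 = 9
  4 + 7 = 11
  4 + 8 = 12
  5 + 7 = 12
  5 + 8 = 13
  7 + 8 = 15
Collected distinct sums: {4, 5, 7, 8, 9, 11, 12, 13, 15}
|A +̂ A| = 9
(Reference bound: |A +̂ A| ≥ 2|A| - 3 for |A| ≥ 2, with |A| = 5 giving ≥ 7.)

|A +̂ A| = 9


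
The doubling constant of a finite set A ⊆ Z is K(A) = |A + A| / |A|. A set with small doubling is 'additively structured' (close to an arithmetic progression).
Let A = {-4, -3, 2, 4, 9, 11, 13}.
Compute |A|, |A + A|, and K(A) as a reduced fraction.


|A| = 7.
Compute A + A by enumerating all 49 pairs.
A + A = {-8, -7, -6, -2, -1, 0, 1, 4, 5, 6, 7, 8, 9, 10, 11, 13, 15, 17, 18, 20, 22, 24, 26}, so |A + A| = 23.
K = |A + A| / |A| = 23/7 (already in lowest terms) ≈ 3.2857.
Reference: AP of size 7 gives K = 13/7 ≈ 1.8571; a fully generic set of size 7 gives K ≈ 4.0000.

|A| = 7, |A + A| = 23, K = 23/7.


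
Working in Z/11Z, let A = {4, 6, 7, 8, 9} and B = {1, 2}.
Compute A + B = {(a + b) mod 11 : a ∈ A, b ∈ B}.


Work in Z/11Z: reduce every sum a + b modulo 11.
Enumerate all 10 pairs:
a = 4: 4+1=5, 4+2=6
a = 6: 6+1=7, 6+2=8
a = 7: 7+1=8, 7+2=9
a = 8: 8+1=9, 8+2=10
a = 9: 9+1=10, 9+2=0
Distinct residues collected: {0, 5, 6, 7, 8, 9, 10}
|A + B| = 7 (out of 11 total residues).

A + B = {0, 5, 6, 7, 8, 9, 10}


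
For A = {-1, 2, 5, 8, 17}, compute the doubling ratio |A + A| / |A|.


|A| = 5.
Compute A + A by enumerating all 25 pairs.
A + A = {-2, 1, 4, 7, 10, 13, 16, 19, 22, 25, 34}, so |A + A| = 11.
K = |A + A| / |A| = 11/5 (already in lowest terms) ≈ 2.2000.
Reference: AP of size 5 gives K = 9/5 ≈ 1.8000; a fully generic set of size 5 gives K ≈ 3.0000.

|A| = 5, |A + A| = 11, K = 11/5.


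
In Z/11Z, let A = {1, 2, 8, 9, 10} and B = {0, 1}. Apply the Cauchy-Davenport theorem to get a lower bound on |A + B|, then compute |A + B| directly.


Cauchy-Davenport: |A + B| ≥ min(p, |A| + |B| - 1) for A, B nonempty in Z/pZ.
|A| = 5, |B| = 2, p = 11.
CD lower bound = min(11, 5 + 2 - 1) = min(11, 6) = 6.
Compute A + B mod 11 directly:
a = 1: 1+0=1, 1+1=2
a = 2: 2+0=2, 2+1=3
a = 8: 8+0=8, 8+1=9
a = 9: 9+0=9, 9+1=10
a = 10: 10+0=10, 10+1=0
A + B = {0, 1, 2, 3, 8, 9, 10}, so |A + B| = 7.
Verify: 7 ≥ 6? Yes ✓.

CD lower bound = 6, actual |A + B| = 7.


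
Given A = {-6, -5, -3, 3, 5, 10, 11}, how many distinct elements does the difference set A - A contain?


A - A = {a - a' : a, a' ∈ A}; |A| = 7.
Bounds: 2|A|-1 ≤ |A - A| ≤ |A|² - |A| + 1, i.e. 13 ≤ |A - A| ≤ 43.
Note: 0 ∈ A - A always (from a - a). The set is symmetric: if d ∈ A - A then -d ∈ A - A.
Enumerate nonzero differences d = a - a' with a > a' (then include -d):
Positive differences: {1, 2, 3, 5, 6, 7, 8, 9, 10, 11, 13, 14, 15, 16, 17}
Full difference set: {0} ∪ (positive diffs) ∪ (negative diffs).
|A - A| = 1 + 2·15 = 31 (matches direct enumeration: 31).

|A - A| = 31


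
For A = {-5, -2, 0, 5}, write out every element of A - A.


A - A = {a - a' : a, a' ∈ A}.
Compute a - a' for each ordered pair (a, a'):
a = -5: -5--5=0, -5--2=-3, -5-0=-5, -5-5=-10
a = -2: -2--5=3, -2--2=0, -2-0=-2, -2-5=-7
a = 0: 0--5=5, 0--2=2, 0-0=0, 0-5=-5
a = 5: 5--5=10, 5--2=7, 5-0=5, 5-5=0
Collecting distinct values (and noting 0 appears from a-a):
A - A = {-10, -7, -5, -3, -2, 0, 2, 3, 5, 7, 10}
|A - A| = 11

A - A = {-10, -7, -5, -3, -2, 0, 2, 3, 5, 7, 10}


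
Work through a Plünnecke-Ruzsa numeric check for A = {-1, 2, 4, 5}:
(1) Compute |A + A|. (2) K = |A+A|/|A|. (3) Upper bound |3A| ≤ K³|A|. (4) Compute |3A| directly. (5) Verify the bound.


|A| = 4.
Step 1: Compute A + A by enumerating all 16 pairs.
A + A = {-2, 1, 3, 4, 6, 7, 8, 9, 10}, so |A + A| = 9.
Step 2: Doubling constant K = |A + A|/|A| = 9/4 = 9/4 ≈ 2.2500.
Step 3: Plünnecke-Ruzsa gives |3A| ≤ K³·|A| = (2.2500)³ · 4 ≈ 45.5625.
Step 4: Compute 3A = A + A + A directly by enumerating all triples (a,b,c) ∈ A³; |3A| = 15.
Step 5: Check 15 ≤ 45.5625? Yes ✓.

K = 9/4, Plünnecke-Ruzsa bound K³|A| ≈ 45.5625, |3A| = 15, inequality holds.


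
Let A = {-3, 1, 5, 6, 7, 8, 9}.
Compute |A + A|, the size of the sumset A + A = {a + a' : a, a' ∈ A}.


A + A = {a + a' : a, a' ∈ A}; |A| = 7.
General bounds: 2|A| - 1 ≤ |A + A| ≤ |A|(|A|+1)/2, i.e. 13 ≤ |A + A| ≤ 28.
Lower bound 2|A|-1 is attained iff A is an arithmetic progression.
Enumerate sums a + a' for a ≤ a' (symmetric, so this suffices):
a = -3: -3+-3=-6, -3+1=-2, -3+5=2, -3+6=3, -3+7=4, -3+8=5, -3+9=6
a = 1: 1+1=2, 1+5=6, 1+6=7, 1+7=8, 1+8=9, 1+9=10
a = 5: 5+5=10, 5+6=11, 5+7=12, 5+8=13, 5+9=14
a = 6: 6+6=12, 6+7=13, 6+8=14, 6+9=15
a = 7: 7+7=14, 7+8=15, 7+9=16
a = 8: 8+8=16, 8+9=17
a = 9: 9+9=18
Distinct sums: {-6, -2, 2, 3, 4, 5, 6, 7, 8, 9, 10, 11, 12, 13, 14, 15, 16, 17, 18}
|A + A| = 19

|A + A| = 19


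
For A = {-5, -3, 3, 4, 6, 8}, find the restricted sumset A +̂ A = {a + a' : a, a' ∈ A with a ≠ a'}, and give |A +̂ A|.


Restricted sumset: A +̂ A = {a + a' : a ∈ A, a' ∈ A, a ≠ a'}.
Equivalently, take A + A and drop any sum 2a that is achievable ONLY as a + a for a ∈ A (i.e. sums representable only with equal summands).
Enumerate pairs (a, a') with a < a' (symmetric, so each unordered pair gives one sum; this covers all a ≠ a'):
  -5 + -3 = -8
  -5 + 3 = -2
  -5 + 4 = -1
  -5 + 6 = 1
  -5 + 8 = 3
  -3 + 3 = 0
  -3 + 4 = 1
  -3 + 6 = 3
  -3 + 8 = 5
  3 + 4 = 7
  3 + 6 = 9
  3 + 8 = 11
  4 + 6 = 10
  4 + 8 = 12
  6 + 8 = 14
Collected distinct sums: {-8, -2, -1, 0, 1, 3, 5, 7, 9, 10, 11, 12, 14}
|A +̂ A| = 13
(Reference bound: |A +̂ A| ≥ 2|A| - 3 for |A| ≥ 2, with |A| = 6 giving ≥ 9.)

|A +̂ A| = 13


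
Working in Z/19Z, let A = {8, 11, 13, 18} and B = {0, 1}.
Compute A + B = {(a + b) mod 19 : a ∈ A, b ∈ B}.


Work in Z/19Z: reduce every sum a + b modulo 19.
Enumerate all 8 pairs:
a = 8: 8+0=8, 8+1=9
a = 11: 11+0=11, 11+1=12
a = 13: 13+0=13, 13+1=14
a = 18: 18+0=18, 18+1=0
Distinct residues collected: {0, 8, 9, 11, 12, 13, 14, 18}
|A + B| = 8 (out of 19 total residues).

A + B = {0, 8, 9, 11, 12, 13, 14, 18}


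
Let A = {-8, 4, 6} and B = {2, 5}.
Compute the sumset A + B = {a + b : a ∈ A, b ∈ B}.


A + B = {a + b : a ∈ A, b ∈ B}.
Enumerate all |A|·|B| = 3·2 = 6 pairs (a, b) and collect distinct sums.
a = -8: -8+2=-6, -8+5=-3
a = 4: 4+2=6, 4+5=9
a = 6: 6+2=8, 6+5=11
Collecting distinct sums: A + B = {-6, -3, 6, 8, 9, 11}
|A + B| = 6

A + B = {-6, -3, 6, 8, 9, 11}


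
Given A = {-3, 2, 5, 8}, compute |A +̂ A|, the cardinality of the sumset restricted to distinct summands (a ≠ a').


Restricted sumset: A +̂ A = {a + a' : a ∈ A, a' ∈ A, a ≠ a'}.
Equivalently, take A + A and drop any sum 2a that is achievable ONLY as a + a for a ∈ A (i.e. sums representable only with equal summands).
Enumerate pairs (a, a') with a < a' (symmetric, so each unordered pair gives one sum; this covers all a ≠ a'):
  -3 + 2 = -1
  -3 + 5 = 2
  -3 + 8 = 5
  2 + 5 = 7
  2 + 8 = 10
  5 + 8 = 13
Collected distinct sums: {-1, 2, 5, 7, 10, 13}
|A +̂ A| = 6
(Reference bound: |A +̂ A| ≥ 2|A| - 3 for |A| ≥ 2, with |A| = 4 giving ≥ 5.)

|A +̂ A| = 6


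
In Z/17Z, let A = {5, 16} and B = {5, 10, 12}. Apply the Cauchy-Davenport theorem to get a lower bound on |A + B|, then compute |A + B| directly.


Cauchy-Davenport: |A + B| ≥ min(p, |A| + |B| - 1) for A, B nonempty in Z/pZ.
|A| = 2, |B| = 3, p = 17.
CD lower bound = min(17, 2 + 3 - 1) = min(17, 4) = 4.
Compute A + B mod 17 directly:
a = 5: 5+5=10, 5+10=15, 5+12=0
a = 16: 16+5=4, 16+10=9, 16+12=11
A + B = {0, 4, 9, 10, 11, 15}, so |A + B| = 6.
Verify: 6 ≥ 4? Yes ✓.

CD lower bound = 4, actual |A + B| = 6.


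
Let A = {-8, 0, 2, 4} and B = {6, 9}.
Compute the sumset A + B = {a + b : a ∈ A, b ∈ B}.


A + B = {a + b : a ∈ A, b ∈ B}.
Enumerate all |A|·|B| = 4·2 = 8 pairs (a, b) and collect distinct sums.
a = -8: -8+6=-2, -8+9=1
a = 0: 0+6=6, 0+9=9
a = 2: 2+6=8, 2+9=11
a = 4: 4+6=10, 4+9=13
Collecting distinct sums: A + B = {-2, 1, 6, 8, 9, 10, 11, 13}
|A + B| = 8

A + B = {-2, 1, 6, 8, 9, 10, 11, 13}


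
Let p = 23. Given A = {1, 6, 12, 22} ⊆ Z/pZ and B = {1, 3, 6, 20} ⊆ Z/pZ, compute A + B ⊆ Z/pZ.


Work in Z/23Z: reduce every sum a + b modulo 23.
Enumerate all 16 pairs:
a = 1: 1+1=2, 1+3=4, 1+6=7, 1+20=21
a = 6: 6+1=7, 6+3=9, 6+6=12, 6+20=3
a = 12: 12+1=13, 12+3=15, 12+6=18, 12+20=9
a = 22: 22+1=0, 22+3=2, 22+6=5, 22+20=19
Distinct residues collected: {0, 2, 3, 4, 5, 7, 9, 12, 13, 15, 18, 19, 21}
|A + B| = 13 (out of 23 total residues).

A + B = {0, 2, 3, 4, 5, 7, 9, 12, 13, 15, 18, 19, 21}


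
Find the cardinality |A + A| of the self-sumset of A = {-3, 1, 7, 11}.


A + A = {a + a' : a, a' ∈ A}; |A| = 4.
General bounds: 2|A| - 1 ≤ |A + A| ≤ |A|(|A|+1)/2, i.e. 7 ≤ |A + A| ≤ 10.
Lower bound 2|A|-1 is attained iff A is an arithmetic progression.
Enumerate sums a + a' for a ≤ a' (symmetric, so this suffices):
a = -3: -3+-3=-6, -3+1=-2, -3+7=4, -3+11=8
a = 1: 1+1=2, 1+7=8, 1+11=12
a = 7: 7+7=14, 7+11=18
a = 11: 11+11=22
Distinct sums: {-6, -2, 2, 4, 8, 12, 14, 18, 22}
|A + A| = 9

|A + A| = 9


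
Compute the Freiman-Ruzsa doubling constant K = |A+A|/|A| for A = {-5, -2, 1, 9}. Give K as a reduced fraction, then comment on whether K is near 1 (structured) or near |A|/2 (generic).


|A| = 4.
Compute A + A by enumerating all 16 pairs.
A + A = {-10, -7, -4, -1, 2, 4, 7, 10, 18}, so |A + A| = 9.
K = |A + A| / |A| = 9/4 (already in lowest terms) ≈ 2.2500.
Reference: AP of size 4 gives K = 7/4 ≈ 1.7500; a fully generic set of size 4 gives K ≈ 2.5000.

|A| = 4, |A + A| = 9, K = 9/4.


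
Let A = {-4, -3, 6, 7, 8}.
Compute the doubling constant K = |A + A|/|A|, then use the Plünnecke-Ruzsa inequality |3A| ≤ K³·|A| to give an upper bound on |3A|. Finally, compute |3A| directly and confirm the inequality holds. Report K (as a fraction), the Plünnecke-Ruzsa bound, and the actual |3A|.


|A| = 5.
Step 1: Compute A + A by enumerating all 25 pairs.
A + A = {-8, -7, -6, 2, 3, 4, 5, 12, 13, 14, 15, 16}, so |A + A| = 12.
Step 2: Doubling constant K = |A + A|/|A| = 12/5 = 12/5 ≈ 2.4000.
Step 3: Plünnecke-Ruzsa gives |3A| ≤ K³·|A| = (2.4000)³ · 5 ≈ 69.1200.
Step 4: Compute 3A = A + A + A directly by enumerating all triples (a,b,c) ∈ A³; |3A| = 22.
Step 5: Check 22 ≤ 69.1200? Yes ✓.

K = 12/5, Plünnecke-Ruzsa bound K³|A| ≈ 69.1200, |3A| = 22, inequality holds.


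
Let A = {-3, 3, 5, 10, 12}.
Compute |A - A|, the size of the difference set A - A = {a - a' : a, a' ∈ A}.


A - A = {a - a' : a, a' ∈ A}; |A| = 5.
Bounds: 2|A|-1 ≤ |A - A| ≤ |A|² - |A| + 1, i.e. 9 ≤ |A - A| ≤ 21.
Note: 0 ∈ A - A always (from a - a). The set is symmetric: if d ∈ A - A then -d ∈ A - A.
Enumerate nonzero differences d = a - a' with a > a' (then include -d):
Positive differences: {2, 5, 6, 7, 8, 9, 13, 15}
Full difference set: {0} ∪ (positive diffs) ∪ (negative diffs).
|A - A| = 1 + 2·8 = 17 (matches direct enumeration: 17).

|A - A| = 17


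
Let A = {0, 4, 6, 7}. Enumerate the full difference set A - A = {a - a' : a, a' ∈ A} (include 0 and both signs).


A - A = {a - a' : a, a' ∈ A}.
Compute a - a' for each ordered pair (a, a'):
a = 0: 0-0=0, 0-4=-4, 0-6=-6, 0-7=-7
a = 4: 4-0=4, 4-4=0, 4-6=-2, 4-7=-3
a = 6: 6-0=6, 6-4=2, 6-6=0, 6-7=-1
a = 7: 7-0=7, 7-4=3, 7-6=1, 7-7=0
Collecting distinct values (and noting 0 appears from a-a):
A - A = {-7, -6, -4, -3, -2, -1, 0, 1, 2, 3, 4, 6, 7}
|A - A| = 13

A - A = {-7, -6, -4, -3, -2, -1, 0, 1, 2, 3, 4, 6, 7}


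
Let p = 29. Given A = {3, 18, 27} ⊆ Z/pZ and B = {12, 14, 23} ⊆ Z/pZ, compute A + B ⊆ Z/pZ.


Work in Z/29Z: reduce every sum a + b modulo 29.
Enumerate all 9 pairs:
a = 3: 3+12=15, 3+14=17, 3+23=26
a = 18: 18+12=1, 18+14=3, 18+23=12
a = 27: 27+12=10, 27+14=12, 27+23=21
Distinct residues collected: {1, 3, 10, 12, 15, 17, 21, 26}
|A + B| = 8 (out of 29 total residues).

A + B = {1, 3, 10, 12, 15, 17, 21, 26}


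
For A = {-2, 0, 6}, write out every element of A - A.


A - A = {a - a' : a, a' ∈ A}.
Compute a - a' for each ordered pair (a, a'):
a = -2: -2--2=0, -2-0=-2, -2-6=-8
a = 0: 0--2=2, 0-0=0, 0-6=-6
a = 6: 6--2=8, 6-0=6, 6-6=0
Collecting distinct values (and noting 0 appears from a-a):
A - A = {-8, -6, -2, 0, 2, 6, 8}
|A - A| = 7

A - A = {-8, -6, -2, 0, 2, 6, 8}


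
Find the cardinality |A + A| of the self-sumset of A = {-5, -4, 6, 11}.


A + A = {a + a' : a, a' ∈ A}; |A| = 4.
General bounds: 2|A| - 1 ≤ |A + A| ≤ |A|(|A|+1)/2, i.e. 7 ≤ |A + A| ≤ 10.
Lower bound 2|A|-1 is attained iff A is an arithmetic progression.
Enumerate sums a + a' for a ≤ a' (symmetric, so this suffices):
a = -5: -5+-5=-10, -5+-4=-9, -5+6=1, -5+11=6
a = -4: -4+-4=-8, -4+6=2, -4+11=7
a = 6: 6+6=12, 6+11=17
a = 11: 11+11=22
Distinct sums: {-10, -9, -8, 1, 2, 6, 7, 12, 17, 22}
|A + A| = 10

|A + A| = 10


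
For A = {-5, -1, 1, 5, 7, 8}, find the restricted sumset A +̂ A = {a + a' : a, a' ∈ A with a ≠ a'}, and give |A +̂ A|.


Restricted sumset: A +̂ A = {a + a' : a ∈ A, a' ∈ A, a ≠ a'}.
Equivalently, take A + A and drop any sum 2a that is achievable ONLY as a + a for a ∈ A (i.e. sums representable only with equal summands).
Enumerate pairs (a, a') with a < a' (symmetric, so each unordered pair gives one sum; this covers all a ≠ a'):
  -5 + -1 = -6
  -5 + 1 = -4
  -5 + 5 = 0
  -5 + 7 = 2
  -5 + 8 = 3
  -1 + 1 = 0
  -1 + 5 = 4
  -1 + 7 = 6
  -1 + 8 = 7
  1 + 5 = 6
  1 + 7 = 8
  1 + 8 = 9
  5 + 7 = 12
  5 + 8 = 13
  7 + 8 = 15
Collected distinct sums: {-6, -4, 0, 2, 3, 4, 6, 7, 8, 9, 12, 13, 15}
|A +̂ A| = 13
(Reference bound: |A +̂ A| ≥ 2|A| - 3 for |A| ≥ 2, with |A| = 6 giving ≥ 9.)

|A +̂ A| = 13


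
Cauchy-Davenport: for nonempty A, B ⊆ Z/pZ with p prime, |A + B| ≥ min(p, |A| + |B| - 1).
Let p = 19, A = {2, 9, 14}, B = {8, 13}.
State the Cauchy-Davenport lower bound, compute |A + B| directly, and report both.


Cauchy-Davenport: |A + B| ≥ min(p, |A| + |B| - 1) for A, B nonempty in Z/pZ.
|A| = 3, |B| = 2, p = 19.
CD lower bound = min(19, 3 + 2 - 1) = min(19, 4) = 4.
Compute A + B mod 19 directly:
a = 2: 2+8=10, 2+13=15
a = 9: 9+8=17, 9+13=3
a = 14: 14+8=3, 14+13=8
A + B = {3, 8, 10, 15, 17}, so |A + B| = 5.
Verify: 5 ≥ 4? Yes ✓.

CD lower bound = 4, actual |A + B| = 5.


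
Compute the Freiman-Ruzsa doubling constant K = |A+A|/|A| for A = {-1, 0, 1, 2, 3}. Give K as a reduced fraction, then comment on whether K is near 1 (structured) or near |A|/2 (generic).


|A| = 5.
Compute A + A by enumerating all 25 pairs.
A + A = {-2, -1, 0, 1, 2, 3, 4, 5, 6}, so |A + A| = 9.
K = |A + A| / |A| = 9/5 (already in lowest terms) ≈ 1.8000.
Reference: AP of size 5 gives K = 9/5 ≈ 1.8000; a fully generic set of size 5 gives K ≈ 3.0000.

|A| = 5, |A + A| = 9, K = 9/5.


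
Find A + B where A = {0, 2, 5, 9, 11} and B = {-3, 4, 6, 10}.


A + B = {a + b : a ∈ A, b ∈ B}.
Enumerate all |A|·|B| = 5·4 = 20 pairs (a, b) and collect distinct sums.
a = 0: 0+-3=-3, 0+4=4, 0+6=6, 0+10=10
a = 2: 2+-3=-1, 2+4=6, 2+6=8, 2+10=12
a = 5: 5+-3=2, 5+4=9, 5+6=11, 5+10=15
a = 9: 9+-3=6, 9+4=13, 9+6=15, 9+10=19
a = 11: 11+-3=8, 11+4=15, 11+6=17, 11+10=21
Collecting distinct sums: A + B = {-3, -1, 2, 4, 6, 8, 9, 10, 11, 12, 13, 15, 17, 19, 21}
|A + B| = 15

A + B = {-3, -1, 2, 4, 6, 8, 9, 10, 11, 12, 13, 15, 17, 19, 21}


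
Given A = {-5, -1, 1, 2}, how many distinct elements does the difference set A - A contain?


A - A = {a - a' : a, a' ∈ A}; |A| = 4.
Bounds: 2|A|-1 ≤ |A - A| ≤ |A|² - |A| + 1, i.e. 7 ≤ |A - A| ≤ 13.
Note: 0 ∈ A - A always (from a - a). The set is symmetric: if d ∈ A - A then -d ∈ A - A.
Enumerate nonzero differences d = a - a' with a > a' (then include -d):
Positive differences: {1, 2, 3, 4, 6, 7}
Full difference set: {0} ∪ (positive diffs) ∪ (negative diffs).
|A - A| = 1 + 2·6 = 13 (matches direct enumeration: 13).

|A - A| = 13


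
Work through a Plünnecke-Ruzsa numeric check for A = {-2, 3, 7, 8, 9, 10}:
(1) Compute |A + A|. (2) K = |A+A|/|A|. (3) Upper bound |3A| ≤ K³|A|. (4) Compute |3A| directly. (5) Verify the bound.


|A| = 6.
Step 1: Compute A + A by enumerating all 36 pairs.
A + A = {-4, 1, 5, 6, 7, 8, 10, 11, 12, 13, 14, 15, 16, 17, 18, 19, 20}, so |A + A| = 17.
Step 2: Doubling constant K = |A + A|/|A| = 17/6 = 17/6 ≈ 2.8333.
Step 3: Plünnecke-Ruzsa gives |3A| ≤ K³·|A| = (2.8333)³ · 6 ≈ 136.4722.
Step 4: Compute 3A = A + A + A directly by enumerating all triples (a,b,c) ∈ A³; |3A| = 29.
Step 5: Check 29 ≤ 136.4722? Yes ✓.

K = 17/6, Plünnecke-Ruzsa bound K³|A| ≈ 136.4722, |3A| = 29, inequality holds.


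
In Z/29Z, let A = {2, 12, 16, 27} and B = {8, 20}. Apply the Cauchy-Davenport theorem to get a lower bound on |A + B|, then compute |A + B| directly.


Cauchy-Davenport: |A + B| ≥ min(p, |A| + |B| - 1) for A, B nonempty in Z/pZ.
|A| = 4, |B| = 2, p = 29.
CD lower bound = min(29, 4 + 2 - 1) = min(29, 5) = 5.
Compute A + B mod 29 directly:
a = 2: 2+8=10, 2+20=22
a = 12: 12+8=20, 12+20=3
a = 16: 16+8=24, 16+20=7
a = 27: 27+8=6, 27+20=18
A + B = {3, 6, 7, 10, 18, 20, 22, 24}, so |A + B| = 8.
Verify: 8 ≥ 5? Yes ✓.

CD lower bound = 5, actual |A + B| = 8.


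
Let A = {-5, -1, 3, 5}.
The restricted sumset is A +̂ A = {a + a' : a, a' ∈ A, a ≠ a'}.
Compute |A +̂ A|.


Restricted sumset: A +̂ A = {a + a' : a ∈ A, a' ∈ A, a ≠ a'}.
Equivalently, take A + A and drop any sum 2a that is achievable ONLY as a + a for a ∈ A (i.e. sums representable only with equal summands).
Enumerate pairs (a, a') with a < a' (symmetric, so each unordered pair gives one sum; this covers all a ≠ a'):
  -5 + -1 = -6
  -5 + 3 = -2
  -5 + 5 = 0
  -1 + 3 = 2
  -1 + 5 = 4
  3 + 5 = 8
Collected distinct sums: {-6, -2, 0, 2, 4, 8}
|A +̂ A| = 6
(Reference bound: |A +̂ A| ≥ 2|A| - 3 for |A| ≥ 2, with |A| = 4 giving ≥ 5.)

|A +̂ A| = 6


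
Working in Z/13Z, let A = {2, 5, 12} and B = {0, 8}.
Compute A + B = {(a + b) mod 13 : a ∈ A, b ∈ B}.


Work in Z/13Z: reduce every sum a + b modulo 13.
Enumerate all 6 pairs:
a = 2: 2+0=2, 2+8=10
a = 5: 5+0=5, 5+8=0
a = 12: 12+0=12, 12+8=7
Distinct residues collected: {0, 2, 5, 7, 10, 12}
|A + B| = 6 (out of 13 total residues).

A + B = {0, 2, 5, 7, 10, 12}


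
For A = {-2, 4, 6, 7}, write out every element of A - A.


A - A = {a - a' : a, a' ∈ A}.
Compute a - a' for each ordered pair (a, a'):
a = -2: -2--2=0, -2-4=-6, -2-6=-8, -2-7=-9
a = 4: 4--2=6, 4-4=0, 4-6=-2, 4-7=-3
a = 6: 6--2=8, 6-4=2, 6-6=0, 6-7=-1
a = 7: 7--2=9, 7-4=3, 7-6=1, 7-7=0
Collecting distinct values (and noting 0 appears from a-a):
A - A = {-9, -8, -6, -3, -2, -1, 0, 1, 2, 3, 6, 8, 9}
|A - A| = 13

A - A = {-9, -8, -6, -3, -2, -1, 0, 1, 2, 3, 6, 8, 9}


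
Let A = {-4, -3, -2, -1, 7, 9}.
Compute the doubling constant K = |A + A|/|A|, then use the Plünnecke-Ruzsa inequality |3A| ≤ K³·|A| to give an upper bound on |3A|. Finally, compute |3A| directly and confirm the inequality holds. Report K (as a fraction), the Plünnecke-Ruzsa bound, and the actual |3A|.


|A| = 6.
Step 1: Compute A + A by enumerating all 36 pairs.
A + A = {-8, -7, -6, -5, -4, -3, -2, 3, 4, 5, 6, 7, 8, 14, 16, 18}, so |A + A| = 16.
Step 2: Doubling constant K = |A + A|/|A| = 16/6 = 16/6 ≈ 2.6667.
Step 3: Plünnecke-Ruzsa gives |3A| ≤ K³·|A| = (2.6667)³ · 6 ≈ 113.7778.
Step 4: Compute 3A = A + A + A directly by enumerating all triples (a,b,c) ∈ A³; |3A| = 31.
Step 5: Check 31 ≤ 113.7778? Yes ✓.

K = 16/6, Plünnecke-Ruzsa bound K³|A| ≈ 113.7778, |3A| = 31, inequality holds.


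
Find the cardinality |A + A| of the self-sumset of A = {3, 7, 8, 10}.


A + A = {a + a' : a, a' ∈ A}; |A| = 4.
General bounds: 2|A| - 1 ≤ |A + A| ≤ |A|(|A|+1)/2, i.e. 7 ≤ |A + A| ≤ 10.
Lower bound 2|A|-1 is attained iff A is an arithmetic progression.
Enumerate sums a + a' for a ≤ a' (symmetric, so this suffices):
a = 3: 3+3=6, 3+7=10, 3+8=11, 3+10=13
a = 7: 7+7=14, 7+8=15, 7+10=17
a = 8: 8+8=16, 8+10=18
a = 10: 10+10=20
Distinct sums: {6, 10, 11, 13, 14, 15, 16, 17, 18, 20}
|A + A| = 10

|A + A| = 10


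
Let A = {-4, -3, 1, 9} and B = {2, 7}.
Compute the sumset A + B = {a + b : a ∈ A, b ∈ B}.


A + B = {a + b : a ∈ A, b ∈ B}.
Enumerate all |A|·|B| = 4·2 = 8 pairs (a, b) and collect distinct sums.
a = -4: -4+2=-2, -4+7=3
a = -3: -3+2=-1, -3+7=4
a = 1: 1+2=3, 1+7=8
a = 9: 9+2=11, 9+7=16
Collecting distinct sums: A + B = {-2, -1, 3, 4, 8, 11, 16}
|A + B| = 7

A + B = {-2, -1, 3, 4, 8, 11, 16}


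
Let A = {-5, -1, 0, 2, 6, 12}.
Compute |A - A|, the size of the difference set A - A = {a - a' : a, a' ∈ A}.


A - A = {a - a' : a, a' ∈ A}; |A| = 6.
Bounds: 2|A|-1 ≤ |A - A| ≤ |A|² - |A| + 1, i.e. 11 ≤ |A - A| ≤ 31.
Note: 0 ∈ A - A always (from a - a). The set is symmetric: if d ∈ A - A then -d ∈ A - A.
Enumerate nonzero differences d = a - a' with a > a' (then include -d):
Positive differences: {1, 2, 3, 4, 5, 6, 7, 10, 11, 12, 13, 17}
Full difference set: {0} ∪ (positive diffs) ∪ (negative diffs).
|A - A| = 1 + 2·12 = 25 (matches direct enumeration: 25).

|A - A| = 25


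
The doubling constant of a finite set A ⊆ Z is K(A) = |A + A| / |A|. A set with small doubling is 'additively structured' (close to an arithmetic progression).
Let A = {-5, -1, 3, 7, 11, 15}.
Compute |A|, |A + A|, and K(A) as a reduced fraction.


|A| = 6.
Compute A + A by enumerating all 36 pairs.
A + A = {-10, -6, -2, 2, 6, 10, 14, 18, 22, 26, 30}, so |A + A| = 11.
K = |A + A| / |A| = 11/6 (already in lowest terms) ≈ 1.8333.
Reference: AP of size 6 gives K = 11/6 ≈ 1.8333; a fully generic set of size 6 gives K ≈ 3.5000.

|A| = 6, |A + A| = 11, K = 11/6.


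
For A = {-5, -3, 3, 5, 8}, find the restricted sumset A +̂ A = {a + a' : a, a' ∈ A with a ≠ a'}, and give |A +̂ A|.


Restricted sumset: A +̂ A = {a + a' : a ∈ A, a' ∈ A, a ≠ a'}.
Equivalently, take A + A and drop any sum 2a that is achievable ONLY as a + a for a ∈ A (i.e. sums representable only with equal summands).
Enumerate pairs (a, a') with a < a' (symmetric, so each unordered pair gives one sum; this covers all a ≠ a'):
  -5 + -3 = -8
  -5 + 3 = -2
  -5 + 5 = 0
  -5 + 8 = 3
  -3 + 3 = 0
  -3 + 5 = 2
  -3 + 8 = 5
  3 + 5 = 8
  3 + 8 = 11
  5 + 8 = 13
Collected distinct sums: {-8, -2, 0, 2, 3, 5, 8, 11, 13}
|A +̂ A| = 9
(Reference bound: |A +̂ A| ≥ 2|A| - 3 for |A| ≥ 2, with |A| = 5 giving ≥ 7.)

|A +̂ A| = 9


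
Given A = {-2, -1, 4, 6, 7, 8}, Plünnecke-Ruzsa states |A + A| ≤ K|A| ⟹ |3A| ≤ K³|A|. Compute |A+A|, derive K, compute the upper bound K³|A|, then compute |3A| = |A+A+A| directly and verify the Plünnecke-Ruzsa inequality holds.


|A| = 6.
Step 1: Compute A + A by enumerating all 36 pairs.
A + A = {-4, -3, -2, 2, 3, 4, 5, 6, 7, 8, 10, 11, 12, 13, 14, 15, 16}, so |A + A| = 17.
Step 2: Doubling constant K = |A + A|/|A| = 17/6 = 17/6 ≈ 2.8333.
Step 3: Plünnecke-Ruzsa gives |3A| ≤ K³·|A| = (2.8333)³ · 6 ≈ 136.4722.
Step 4: Compute 3A = A + A + A directly by enumerating all triples (a,b,c) ∈ A³; |3A| = 29.
Step 5: Check 29 ≤ 136.4722? Yes ✓.

K = 17/6, Plünnecke-Ruzsa bound K³|A| ≈ 136.4722, |3A| = 29, inequality holds.


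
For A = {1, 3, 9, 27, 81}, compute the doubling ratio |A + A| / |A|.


|A| = 5.
Compute A + A by enumerating all 25 pairs.
A + A = {2, 4, 6, 10, 12, 18, 28, 30, 36, 54, 82, 84, 90, 108, 162}, so |A + A| = 15.
K = |A + A| / |A| = 15/5 = 3/1 ≈ 3.0000.
Reference: AP of size 5 gives K = 9/5 ≈ 1.8000; a fully generic set of size 5 gives K ≈ 3.0000.

|A| = 5, |A + A| = 15, K = 15/5 = 3/1.


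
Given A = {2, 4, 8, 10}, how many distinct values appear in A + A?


A + A = {a + a' : a, a' ∈ A}; |A| = 4.
General bounds: 2|A| - 1 ≤ |A + A| ≤ |A|(|A|+1)/2, i.e. 7 ≤ |A + A| ≤ 10.
Lower bound 2|A|-1 is attained iff A is an arithmetic progression.
Enumerate sums a + a' for a ≤ a' (symmetric, so this suffices):
a = 2: 2+2=4, 2+4=6, 2+8=10, 2+10=12
a = 4: 4+4=8, 4+8=12, 4+10=14
a = 8: 8+8=16, 8+10=18
a = 10: 10+10=20
Distinct sums: {4, 6, 8, 10, 12, 14, 16, 18, 20}
|A + A| = 9

|A + A| = 9


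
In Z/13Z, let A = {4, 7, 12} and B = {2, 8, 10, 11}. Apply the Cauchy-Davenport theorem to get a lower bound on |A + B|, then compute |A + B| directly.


Cauchy-Davenport: |A + B| ≥ min(p, |A| + |B| - 1) for A, B nonempty in Z/pZ.
|A| = 3, |B| = 4, p = 13.
CD lower bound = min(13, 3 + 4 - 1) = min(13, 6) = 6.
Compute A + B mod 13 directly:
a = 4: 4+2=6, 4+8=12, 4+10=1, 4+11=2
a = 7: 7+2=9, 7+8=2, 7+10=4, 7+11=5
a = 12: 12+2=1, 12+8=7, 12+10=9, 12+11=10
A + B = {1, 2, 4, 5, 6, 7, 9, 10, 12}, so |A + B| = 9.
Verify: 9 ≥ 6? Yes ✓.

CD lower bound = 6, actual |A + B| = 9.


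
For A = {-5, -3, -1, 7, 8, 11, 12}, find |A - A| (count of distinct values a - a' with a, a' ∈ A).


A - A = {a - a' : a, a' ∈ A}; |A| = 7.
Bounds: 2|A|-1 ≤ |A - A| ≤ |A|² - |A| + 1, i.e. 13 ≤ |A - A| ≤ 43.
Note: 0 ∈ A - A always (from a - a). The set is symmetric: if d ∈ A - A then -d ∈ A - A.
Enumerate nonzero differences d = a - a' with a > a' (then include -d):
Positive differences: {1, 2, 3, 4, 5, 8, 9, 10, 11, 12, 13, 14, 15, 16, 17}
Full difference set: {0} ∪ (positive diffs) ∪ (negative diffs).
|A - A| = 1 + 2·15 = 31 (matches direct enumeration: 31).

|A - A| = 31


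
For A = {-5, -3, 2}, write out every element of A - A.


A - A = {a - a' : a, a' ∈ A}.
Compute a - a' for each ordered pair (a, a'):
a = -5: -5--5=0, -5--3=-2, -5-2=-7
a = -3: -3--5=2, -3--3=0, -3-2=-5
a = 2: 2--5=7, 2--3=5, 2-2=0
Collecting distinct values (and noting 0 appears from a-a):
A - A = {-7, -5, -2, 0, 2, 5, 7}
|A - A| = 7

A - A = {-7, -5, -2, 0, 2, 5, 7}


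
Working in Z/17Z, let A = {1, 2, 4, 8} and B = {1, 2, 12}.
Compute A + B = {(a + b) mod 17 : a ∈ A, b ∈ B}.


Work in Z/17Z: reduce every sum a + b modulo 17.
Enumerate all 12 pairs:
a = 1: 1+1=2, 1+2=3, 1+12=13
a = 2: 2+1=3, 2+2=4, 2+12=14
a = 4: 4+1=5, 4+2=6, 4+12=16
a = 8: 8+1=9, 8+2=10, 8+12=3
Distinct residues collected: {2, 3, 4, 5, 6, 9, 10, 13, 14, 16}
|A + B| = 10 (out of 17 total residues).

A + B = {2, 3, 4, 5, 6, 9, 10, 13, 14, 16}


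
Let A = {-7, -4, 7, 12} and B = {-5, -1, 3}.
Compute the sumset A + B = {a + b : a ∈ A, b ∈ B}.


A + B = {a + b : a ∈ A, b ∈ B}.
Enumerate all |A|·|B| = 4·3 = 12 pairs (a, b) and collect distinct sums.
a = -7: -7+-5=-12, -7+-1=-8, -7+3=-4
a = -4: -4+-5=-9, -4+-1=-5, -4+3=-1
a = 7: 7+-5=2, 7+-1=6, 7+3=10
a = 12: 12+-5=7, 12+-1=11, 12+3=15
Collecting distinct sums: A + B = {-12, -9, -8, -5, -4, -1, 2, 6, 7, 10, 11, 15}
|A + B| = 12

A + B = {-12, -9, -8, -5, -4, -1, 2, 6, 7, 10, 11, 15}


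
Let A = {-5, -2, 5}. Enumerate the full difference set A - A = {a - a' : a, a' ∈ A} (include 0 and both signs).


A - A = {a - a' : a, a' ∈ A}.
Compute a - a' for each ordered pair (a, a'):
a = -5: -5--5=0, -5--2=-3, -5-5=-10
a = -2: -2--5=3, -2--2=0, -2-5=-7
a = 5: 5--5=10, 5--2=7, 5-5=0
Collecting distinct values (and noting 0 appears from a-a):
A - A = {-10, -7, -3, 0, 3, 7, 10}
|A - A| = 7

A - A = {-10, -7, -3, 0, 3, 7, 10}


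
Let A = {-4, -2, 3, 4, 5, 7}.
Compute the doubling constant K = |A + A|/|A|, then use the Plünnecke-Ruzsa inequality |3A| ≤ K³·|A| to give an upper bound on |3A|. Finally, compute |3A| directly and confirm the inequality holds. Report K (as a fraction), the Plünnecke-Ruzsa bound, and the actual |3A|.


|A| = 6.
Step 1: Compute A + A by enumerating all 36 pairs.
A + A = {-8, -6, -4, -1, 0, 1, 2, 3, 5, 6, 7, 8, 9, 10, 11, 12, 14}, so |A + A| = 17.
Step 2: Doubling constant K = |A + A|/|A| = 17/6 = 17/6 ≈ 2.8333.
Step 3: Plünnecke-Ruzsa gives |3A| ≤ K³·|A| = (2.8333)³ · 6 ≈ 136.4722.
Step 4: Compute 3A = A + A + A directly by enumerating all triples (a,b,c) ∈ A³; |3A| = 30.
Step 5: Check 30 ≤ 136.4722? Yes ✓.

K = 17/6, Plünnecke-Ruzsa bound K³|A| ≈ 136.4722, |3A| = 30, inequality holds.


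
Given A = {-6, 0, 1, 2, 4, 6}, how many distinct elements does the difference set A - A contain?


A - A = {a - a' : a, a' ∈ A}; |A| = 6.
Bounds: 2|A|-1 ≤ |A - A| ≤ |A|² - |A| + 1, i.e. 11 ≤ |A - A| ≤ 31.
Note: 0 ∈ A - A always (from a - a). The set is symmetric: if d ∈ A - A then -d ∈ A - A.
Enumerate nonzero differences d = a - a' with a > a' (then include -d):
Positive differences: {1, 2, 3, 4, 5, 6, 7, 8, 10, 12}
Full difference set: {0} ∪ (positive diffs) ∪ (negative diffs).
|A - A| = 1 + 2·10 = 21 (matches direct enumeration: 21).

|A - A| = 21


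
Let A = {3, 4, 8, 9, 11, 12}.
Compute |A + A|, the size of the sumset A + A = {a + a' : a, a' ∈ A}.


A + A = {a + a' : a, a' ∈ A}; |A| = 6.
General bounds: 2|A| - 1 ≤ |A + A| ≤ |A|(|A|+1)/2, i.e. 11 ≤ |A + A| ≤ 21.
Lower bound 2|A|-1 is attained iff A is an arithmetic progression.
Enumerate sums a + a' for a ≤ a' (symmetric, so this suffices):
a = 3: 3+3=6, 3+4=7, 3+8=11, 3+9=12, 3+11=14, 3+12=15
a = 4: 4+4=8, 4+8=12, 4+9=13, 4+11=15, 4+12=16
a = 8: 8+8=16, 8+9=17, 8+11=19, 8+12=20
a = 9: 9+9=18, 9+11=20, 9+12=21
a = 11: 11+11=22, 11+12=23
a = 12: 12+12=24
Distinct sums: {6, 7, 8, 11, 12, 13, 14, 15, 16, 17, 18, 19, 20, 21, 22, 23, 24}
|A + A| = 17

|A + A| = 17


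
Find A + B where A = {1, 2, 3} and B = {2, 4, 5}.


A + B = {a + b : a ∈ A, b ∈ B}.
Enumerate all |A|·|B| = 3·3 = 9 pairs (a, b) and collect distinct sums.
a = 1: 1+2=3, 1+4=5, 1+5=6
a = 2: 2+2=4, 2+4=6, 2+5=7
a = 3: 3+2=5, 3+4=7, 3+5=8
Collecting distinct sums: A + B = {3, 4, 5, 6, 7, 8}
|A + B| = 6

A + B = {3, 4, 5, 6, 7, 8}


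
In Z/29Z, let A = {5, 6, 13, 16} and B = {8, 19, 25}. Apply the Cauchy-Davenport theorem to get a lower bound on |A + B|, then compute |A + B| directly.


Cauchy-Davenport: |A + B| ≥ min(p, |A| + |B| - 1) for A, B nonempty in Z/pZ.
|A| = 4, |B| = 3, p = 29.
CD lower bound = min(29, 4 + 3 - 1) = min(29, 6) = 6.
Compute A + B mod 29 directly:
a = 5: 5+8=13, 5+19=24, 5+25=1
a = 6: 6+8=14, 6+19=25, 6+25=2
a = 13: 13+8=21, 13+19=3, 13+25=9
a = 16: 16+8=24, 16+19=6, 16+25=12
A + B = {1, 2, 3, 6, 9, 12, 13, 14, 21, 24, 25}, so |A + B| = 11.
Verify: 11 ≥ 6? Yes ✓.

CD lower bound = 6, actual |A + B| = 11.


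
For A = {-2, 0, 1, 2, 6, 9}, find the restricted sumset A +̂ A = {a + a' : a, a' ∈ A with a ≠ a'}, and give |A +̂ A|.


Restricted sumset: A +̂ A = {a + a' : a ∈ A, a' ∈ A, a ≠ a'}.
Equivalently, take A + A and drop any sum 2a that is achievable ONLY as a + a for a ∈ A (i.e. sums representable only with equal summands).
Enumerate pairs (a, a') with a < a' (symmetric, so each unordered pair gives one sum; this covers all a ≠ a'):
  -2 + 0 = -2
  -2 + 1 = -1
  -2 + 2 = 0
  -2 + 6 = 4
  -2 + 9 = 7
  0 + 1 = 1
  0 + 2 = 2
  0 + 6 = 6
  0 + 9 = 9
  1 + 2 = 3
  1 + 6 = 7
  1 + 9 = 10
  2 + 6 = 8
  2 + 9 = 11
  6 + 9 = 15
Collected distinct sums: {-2, -1, 0, 1, 2, 3, 4, 6, 7, 8, 9, 10, 11, 15}
|A +̂ A| = 14
(Reference bound: |A +̂ A| ≥ 2|A| - 3 for |A| ≥ 2, with |A| = 6 giving ≥ 9.)

|A +̂ A| = 14


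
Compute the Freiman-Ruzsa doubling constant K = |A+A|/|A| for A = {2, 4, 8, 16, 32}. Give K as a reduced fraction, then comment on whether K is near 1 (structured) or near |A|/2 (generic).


|A| = 5.
Compute A + A by enumerating all 25 pairs.
A + A = {4, 6, 8, 10, 12, 16, 18, 20, 24, 32, 34, 36, 40, 48, 64}, so |A + A| = 15.
K = |A + A| / |A| = 15/5 = 3/1 ≈ 3.0000.
Reference: AP of size 5 gives K = 9/5 ≈ 1.8000; a fully generic set of size 5 gives K ≈ 3.0000.

|A| = 5, |A + A| = 15, K = 15/5 = 3/1.


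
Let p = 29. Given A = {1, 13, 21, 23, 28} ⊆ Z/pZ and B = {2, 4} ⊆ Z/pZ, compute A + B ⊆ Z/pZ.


Work in Z/29Z: reduce every sum a + b modulo 29.
Enumerate all 10 pairs:
a = 1: 1+2=3, 1+4=5
a = 13: 13+2=15, 13+4=17
a = 21: 21+2=23, 21+4=25
a = 23: 23+2=25, 23+4=27
a = 28: 28+2=1, 28+4=3
Distinct residues collected: {1, 3, 5, 15, 17, 23, 25, 27}
|A + B| = 8 (out of 29 total residues).

A + B = {1, 3, 5, 15, 17, 23, 25, 27}


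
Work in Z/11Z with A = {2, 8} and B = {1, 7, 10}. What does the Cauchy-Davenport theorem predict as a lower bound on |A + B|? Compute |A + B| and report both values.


Cauchy-Davenport: |A + B| ≥ min(p, |A| + |B| - 1) for A, B nonempty in Z/pZ.
|A| = 2, |B| = 3, p = 11.
CD lower bound = min(11, 2 + 3 - 1) = min(11, 4) = 4.
Compute A + B mod 11 directly:
a = 2: 2+1=3, 2+7=9, 2+10=1
a = 8: 8+1=9, 8+7=4, 8+10=7
A + B = {1, 3, 4, 7, 9}, so |A + B| = 5.
Verify: 5 ≥ 4? Yes ✓.

CD lower bound = 4, actual |A + B| = 5.


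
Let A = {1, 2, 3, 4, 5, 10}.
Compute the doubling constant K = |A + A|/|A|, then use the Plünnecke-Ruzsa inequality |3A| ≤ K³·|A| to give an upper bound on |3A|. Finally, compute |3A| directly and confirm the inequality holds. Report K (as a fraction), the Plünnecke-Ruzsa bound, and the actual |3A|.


|A| = 6.
Step 1: Compute A + A by enumerating all 36 pairs.
A + A = {2, 3, 4, 5, 6, 7, 8, 9, 10, 11, 12, 13, 14, 15, 20}, so |A + A| = 15.
Step 2: Doubling constant K = |A + A|/|A| = 15/6 = 15/6 ≈ 2.5000.
Step 3: Plünnecke-Ruzsa gives |3A| ≤ K³·|A| = (2.5000)³ · 6 ≈ 93.7500.
Step 4: Compute 3A = A + A + A directly by enumerating all triples (a,b,c) ∈ A³; |3A| = 24.
Step 5: Check 24 ≤ 93.7500? Yes ✓.

K = 15/6, Plünnecke-Ruzsa bound K³|A| ≈ 93.7500, |3A| = 24, inequality holds.


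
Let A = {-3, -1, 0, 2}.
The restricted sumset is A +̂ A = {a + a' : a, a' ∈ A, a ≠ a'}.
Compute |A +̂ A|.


Restricted sumset: A +̂ A = {a + a' : a ∈ A, a' ∈ A, a ≠ a'}.
Equivalently, take A + A and drop any sum 2a that is achievable ONLY as a + a for a ∈ A (i.e. sums representable only with equal summands).
Enumerate pairs (a, a') with a < a' (symmetric, so each unordered pair gives one sum; this covers all a ≠ a'):
  -3 + -1 = -4
  -3 + 0 = -3
  -3 + 2 = -1
  -1 + 0 = -1
  -1 + 2 = 1
  0 + 2 = 2
Collected distinct sums: {-4, -3, -1, 1, 2}
|A +̂ A| = 5
(Reference bound: |A +̂ A| ≥ 2|A| - 3 for |A| ≥ 2, with |A| = 4 giving ≥ 5.)

|A +̂ A| = 5
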